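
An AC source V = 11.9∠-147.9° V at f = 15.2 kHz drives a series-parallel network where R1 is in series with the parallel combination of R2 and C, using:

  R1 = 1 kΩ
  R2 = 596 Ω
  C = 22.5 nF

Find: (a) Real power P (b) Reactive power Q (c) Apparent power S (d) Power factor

Step 1 — Angular frequency: ω = 2π·f = 2π·1.52e+04 = 9.55e+04 rad/s.
Step 2 — Component impedances:
  R1: Z = R = 1000 Ω
  R2: Z = R = 596 Ω
  C: Z = 1/(jωC) = -j/(ω·C) = 0 - j465.4 Ω
Step 3 — Parallel branch: R2 || C = 1/(1/R2 + 1/C) = 225.7 - j289.1 Ω.
Step 4 — Series with R1: Z_total = R1 + (R2 || C) = 1226 - j289.1 Ω = 1259∠-13.3° Ω.
Step 5 — Source phasor: V = 11.9∠-147.9° V = -10.08 - j6.324 V.
Step 6 — Current: I = V / Z = -0.006638 - j0.006725 A = 0.009449∠-134.6° A.
Step 7 — Complex power: S = V·I* = 0.1094 - j0.02581 VA.
Step 8 — Real power: P = Re(S) = 0.1094 W.
Step 9 — Reactive power: Q = Im(S) = -0.02581 VAR.
Step 10 — Apparent power: |S| = 0.1124 VA.
Step 11 — Power factor: PF = P/|S| = 0.9733 (leading).

(a) P = 0.1094 W  (b) Q = -0.02581 VAR  (c) S = 0.1124 VA  (d) PF = 0.9733 (leading)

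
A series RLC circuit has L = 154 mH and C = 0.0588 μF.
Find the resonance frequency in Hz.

Step 1 — Resonance condition Im(Z)=0 gives ω₀ = 1/√(LC).
Step 2 — ω₀ = 1/√(0.154·5.88e-08) = 1.051e+04 rad/s.
Step 3 — f₀ = ω₀/(2π) = 1673 Hz.

f₀ = 1673 Hz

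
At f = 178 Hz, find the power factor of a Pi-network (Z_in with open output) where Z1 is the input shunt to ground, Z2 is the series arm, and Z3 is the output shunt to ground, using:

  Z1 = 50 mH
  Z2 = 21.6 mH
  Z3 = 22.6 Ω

Step 1 — Angular frequency: ω = 2π·f = 2π·178 = 1118 rad/s.
Step 2 — Component impedances:
  Z1: Z = jωL = j·1118·0.05 = 0 + j55.92 Ω
  Z2: Z = jωL = j·1118·0.0216 = 0 + j24.16 Ω
  Z3: Z = R = 22.6 Ω
Step 3 — With open output, the series arm Z2 and the output shunt Z3 appear in series to ground: Z2 + Z3 = 22.6 + j24.16 Ω.
Step 4 — Parallel with input shunt Z1: Z_in = Z1 || (Z2 + Z3) = 10.21 + j19.75 Ω = 22.23∠62.7° Ω.
Step 5 — Power factor: PF = cos(φ) = Re(Z)/|Z| = 10.208/22.233 = 0.4591.
Step 6 — Type: Im(Z) = 19.75 ⇒ lagging (phase φ = 62.7°).

PF = 0.4591 (lagging, φ = 62.7°)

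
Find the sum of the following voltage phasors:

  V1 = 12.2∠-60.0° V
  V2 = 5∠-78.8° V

Step 1 — Convert each phasor to rectangular form:
  V1 = 12.2·(cos(-60.0°) + j·sin(-60.0°)) = 6.1 - j10.57 V
  V2 = 5·(cos(-78.8°) + j·sin(-78.8°)) = 0.9712 - j4.905 V
Step 2 — Sum components: V_total = 7.071 - j15.47 V.
Step 3 — Convert to polar: |V_total| = 17.01 V, ∠V_total = -65.4°.

V_total = 17.01∠-65.4° V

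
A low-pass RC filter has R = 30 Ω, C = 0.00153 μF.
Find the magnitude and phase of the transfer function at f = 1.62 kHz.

Step 1 — Angular frequency: ω = 2π·1620 = 1.018e+04 rad/s.
Step 2 — Transfer function: H(jω) = 1/(1 + jωRC).
Step 3 — Denominator: 1 + jωRC = 1 + j·1.018e+04·30·1.53e-09 = 1 + j0.0004672.
Step 4 — H = 1 - j0.0004672.
Step 5 — Magnitude: |H| = 1 (-0.0 dB); phase: φ = -0.0°.

|H| = 1 (-0.0 dB), φ = -0.0°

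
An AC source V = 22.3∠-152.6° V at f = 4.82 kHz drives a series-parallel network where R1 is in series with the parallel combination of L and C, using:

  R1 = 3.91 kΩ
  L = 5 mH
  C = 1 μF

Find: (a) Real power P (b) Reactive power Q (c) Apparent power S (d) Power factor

Step 1 — Angular frequency: ω = 2π·f = 2π·4820 = 3.028e+04 rad/s.
Step 2 — Component impedances:
  R1: Z = R = 3910 Ω
  L: Z = jωL = j·3.028e+04·0.005 = 0 + j151.4 Ω
  C: Z = 1/(jωC) = -j/(ω·C) = 0 - j33.02 Ω
Step 3 — Parallel branch: L || C = 1/(1/L + 1/C) = 0 - j42.23 Ω.
Step 4 — Series with R1: Z_total = R1 + (L || C) = 3910 - j42.23 Ω = 3910∠-0.6° Ω.
Step 5 — Source phasor: V = 22.3∠-152.6° V = -19.8 - j10.26 V.
Step 6 — Current: I = V / Z = -0.005035 - j0.002679 A = 0.005703∠-152.0° A.
Step 7 — Complex power: S = V·I* = 0.1272 - j0.001373 VA.
Step 8 — Real power: P = Re(S) = 0.1272 W.
Step 9 — Reactive power: Q = Im(S) = -0.001373 VAR.
Step 10 — Apparent power: |S| = 0.1272 VA.
Step 11 — Power factor: PF = P/|S| = 0.9999 (leading).

(a) P = 0.1272 W  (b) Q = -0.001373 VAR  (c) S = 0.1272 VA  (d) PF = 0.9999 (leading)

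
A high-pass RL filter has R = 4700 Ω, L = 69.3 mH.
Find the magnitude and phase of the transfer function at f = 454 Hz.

Step 1 — Angular frequency: ω = 2π·454 = 2853 rad/s.
Step 2 — Transfer function: H(jω) = jωL/(R + jωL).
Step 3 — Numerator jωL = j·197.7; denominator R + jωL = 4700 + j197.7.
Step 4 — H = 0.001766 + j0.04199.
Step 5 — Magnitude: |H| = 0.04202 (-27.5 dB); phase: φ = 87.6°.

|H| = 0.04202 (-27.5 dB), φ = 87.6°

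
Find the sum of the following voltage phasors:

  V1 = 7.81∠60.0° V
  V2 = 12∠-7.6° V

Step 1 — Convert each phasor to rectangular form:
  V1 = 7.81·(cos(60.0°) + j·sin(60.0°)) = 3.905 + j6.764 V
  V2 = 12·(cos(-7.6°) + j·sin(-7.6°)) = 11.89 - j1.587 V
Step 2 — Sum components: V_total = 15.8 + j5.177 V.
Step 3 — Convert to polar: |V_total| = 16.63 V, ∠V_total = 18.1°.

V_total = 16.63∠18.1° V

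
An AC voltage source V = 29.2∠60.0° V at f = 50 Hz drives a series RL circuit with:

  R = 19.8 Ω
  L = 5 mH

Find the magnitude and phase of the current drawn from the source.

Step 1 — Angular frequency: ω = 2π·f = 2π·50 = 314.2 rad/s.
Step 2 — Component impedances:
  R: Z = R = 19.8 Ω
  L: Z = jωL = j·314.2·0.005 = 0 + j1.571 Ω
Step 3 — Series combination: Z_total = R + L = 19.8 + j1.571 Ω = 19.86∠4.5° Ω.
Step 4 — Source phasor: V = 29.2∠60.0° V = 14.6 + j25.29 V.
Step 5 — Ohm's law: I = V / Z_total = (14.6 + j25.29) / (19.8 + j1.571) = 0.8335 + j1.211 A.
Step 6 — Convert to polar: |I| = 1.47 A, ∠I = 55.5°.

I = 1.47∠55.5° A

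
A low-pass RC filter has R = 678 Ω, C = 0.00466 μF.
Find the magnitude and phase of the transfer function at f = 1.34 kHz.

Step 1 — Angular frequency: ω = 2π·1340 = 8419 rad/s.
Step 2 — Transfer function: H(jω) = 1/(1 + jωRC).
Step 3 — Denominator: 1 + jωRC = 1 + j·8419·678·4.66e-09 = 1 + j0.0266.
Step 4 — H = 0.9993 - j0.02658.
Step 5 — Magnitude: |H| = 0.9996 (-0.0 dB); phase: φ = -1.5°.

|H| = 0.9996 (-0.0 dB), φ = -1.5°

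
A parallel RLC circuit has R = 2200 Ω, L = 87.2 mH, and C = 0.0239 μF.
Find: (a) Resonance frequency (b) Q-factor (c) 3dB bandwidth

Step 1 — Resonance: ω₀ = 1/√(LC) = 1/√(0.0872·2.39e-08) = 2.19e+04 rad/s.
Step 2 — f₀ = ω₀/(2π) = 3486 Hz.
Step 3 — Parallel Q: Q = R/(ω₀L) = 2200/(2.19e+04·0.0872) = 1.152.
Step 4 — Bandwidth: Δω = ω₀/Q = 1.902e+04 rad/s; BW = Δω/(2π) = 3027 Hz.

(a) f₀ = 3486 Hz  (b) Q = 1.152  (c) BW = 3027 Hz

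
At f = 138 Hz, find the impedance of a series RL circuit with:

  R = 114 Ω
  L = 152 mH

Step 1 — Angular frequency: ω = 2π·f = 2π·138 = 867.1 rad/s.
Step 2 — Component impedances:
  R: Z = R = 114 Ω
  L: Z = jωL = j·867.1·0.152 = 0 + j131.8 Ω
Step 3 — Series combination: Z_total = R + L = 114 + j131.8 Ω = 174.3∠49.1° Ω.

Z = 114 + j131.8 Ω = 174.3∠49.1° Ω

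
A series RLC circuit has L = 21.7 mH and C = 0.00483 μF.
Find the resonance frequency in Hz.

Step 1 — Resonance condition Im(Z)=0 gives ω₀ = 1/√(LC).
Step 2 — ω₀ = 1/√(0.0217·4.83e-09) = 9.768e+04 rad/s.
Step 3 — f₀ = ω₀/(2π) = 1.555e+04 Hz.

f₀ = 1.555e+04 Hz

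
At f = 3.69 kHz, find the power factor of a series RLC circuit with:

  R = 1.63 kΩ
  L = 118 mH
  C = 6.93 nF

Step 1 — Angular frequency: ω = 2π·f = 2π·3690 = 2.318e+04 rad/s.
Step 2 — Component impedances:
  R: Z = R = 1630 Ω
  L: Z = jωL = j·2.318e+04·0.118 = 0 + j2736 Ω
  C: Z = 1/(jωC) = -j/(ω·C) = 0 - j6224 Ω
Step 3 — Series combination: Z_total = R + L + C = 1630 - j3488 Ω = 3850∠-65.0° Ω.
Step 4 — Power factor: PF = cos(φ) = Re(Z)/|Z| = 1630/3850 = 0.4234.
Step 5 — Type: Im(Z) = -3488 ⇒ leading (phase φ = -65.0°).

PF = 0.4234 (leading, φ = -65.0°)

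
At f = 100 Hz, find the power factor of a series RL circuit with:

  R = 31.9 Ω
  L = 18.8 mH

Step 1 — Angular frequency: ω = 2π·f = 2π·100 = 628.3 rad/s.
Step 2 — Component impedances:
  R: Z = R = 31.9 Ω
  L: Z = jωL = j·628.3·0.0188 = 0 + j11.81 Ω
Step 3 — Series combination: Z_total = R + L = 31.9 + j11.81 Ω = 34.02∠20.3° Ω.
Step 4 — Power factor: PF = cos(φ) = Re(Z)/|Z| = 31.9/34.017 = 0.9378.
Step 5 — Type: Im(Z) = 11.81 ⇒ lagging (phase φ = 20.3°).

PF = 0.9378 (lagging, φ = 20.3°)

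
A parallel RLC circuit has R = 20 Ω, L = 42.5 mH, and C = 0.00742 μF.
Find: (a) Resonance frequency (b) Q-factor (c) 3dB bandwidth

Step 1 — Resonance: ω₀ = 1/√(LC) = 1/√(0.0425·7.42e-09) = 5.631e+04 rad/s.
Step 2 — f₀ = ω₀/(2π) = 8962 Hz.
Step 3 — Parallel Q: Q = R/(ω₀L) = 20/(5.631e+04·0.0425) = 0.008357.
Step 4 — Bandwidth: Δω = ω₀/Q = 6.739e+06 rad/s; BW = Δω/(2π) = 1.072e+06 Hz.

(a) f₀ = 8962 Hz  (b) Q = 0.008357  (c) BW = 1.072e+06 Hz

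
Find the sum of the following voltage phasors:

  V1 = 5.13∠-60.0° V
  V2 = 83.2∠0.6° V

Step 1 — Convert each phasor to rectangular form:
  V1 = 5.13·(cos(-60.0°) + j·sin(-60.0°)) = 2.565 - j4.443 V
  V2 = 83.2·(cos(0.6°) + j·sin(0.6°)) = 83.2 + j0.8713 V
Step 2 — Sum components: V_total = 85.76 - j3.571 V.
Step 3 — Convert to polar: |V_total| = 85.83 V, ∠V_total = -2.4°.

V_total = 85.83∠-2.4° V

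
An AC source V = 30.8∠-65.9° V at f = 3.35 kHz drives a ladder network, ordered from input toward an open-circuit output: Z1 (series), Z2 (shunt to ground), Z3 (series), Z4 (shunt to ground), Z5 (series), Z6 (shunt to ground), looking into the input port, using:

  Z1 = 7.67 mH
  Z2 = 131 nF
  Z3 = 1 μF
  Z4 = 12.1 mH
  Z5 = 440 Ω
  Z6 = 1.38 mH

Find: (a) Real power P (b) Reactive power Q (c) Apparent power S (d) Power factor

Step 1 — Angular frequency: ω = 2π·f = 2π·3350 = 2.105e+04 rad/s.
Step 2 — Component impedances:
  Z1: Z = jωL = j·2.105e+04·0.00767 = 0 + j161.4 Ω
  Z2: Z = 1/(jωC) = -j/(ω·C) = 0 - j362.7 Ω
  Z3: Z = 1/(jωC) = -j/(ω·C) = 0 - j47.51 Ω
  Z4: Z = jωL = j·2.105e+04·0.0121 = 0 + j254.7 Ω
  Z5: Z = R = 440 Ω
  Z6: Z = jωL = j·2.105e+04·0.00138 = 0 + j29.05 Ω
Step 3 — Ladder network (open output): work backward from the far end, alternating series and parallel combinations. Z_in = 226.7 + j283.5 Ω = 363∠51.4° Ω.
Step 4 — Source phasor: V = 30.8∠-65.9° V = 12.58 - j28.12 V.
Step 5 — Current: I = V / Z = -0.03885 - j0.07542 A = 0.08484∠-117.3° A.
Step 6 — Complex power: S = V·I* = 1.632 + j2.041 VA.
Step 7 — Real power: P = Re(S) = 1.632 W.
Step 8 — Reactive power: Q = Im(S) = 2.041 VAR.
Step 9 — Apparent power: |S| = 2.613 VA.
Step 10 — Power factor: PF = P/|S| = 0.6245 (lagging).

(a) P = 1.632 W  (b) Q = 2.041 VAR  (c) S = 2.613 VA  (d) PF = 0.6245 (lagging)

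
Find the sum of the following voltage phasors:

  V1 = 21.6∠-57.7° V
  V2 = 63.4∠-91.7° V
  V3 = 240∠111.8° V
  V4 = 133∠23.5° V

Step 1 — Convert each phasor to rectangular form:
  V1 = 21.6·(cos(-57.7°) + j·sin(-57.7°)) = 11.54 - j18.26 V
  V2 = 63.4·(cos(-91.7°) + j·sin(-91.7°)) = -1.881 - j63.37 V
  V3 = 240·(cos(111.8°) + j·sin(111.8°)) = -89.13 + j222.8 V
  V4 = 133·(cos(23.5°) + j·sin(23.5°)) = 122 + j53.03 V
Step 2 — Sum components: V_total = 42.5 + j194.2 V.
Step 3 — Convert to polar: |V_total| = 198.8 V, ∠V_total = 77.7°.

V_total = 198.8∠77.7° V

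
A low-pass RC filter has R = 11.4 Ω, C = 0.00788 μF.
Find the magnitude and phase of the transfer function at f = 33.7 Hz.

Step 1 — Angular frequency: ω = 2π·33.7 = 211.7 rad/s.
Step 2 — Transfer function: H(jω) = 1/(1 + jωRC).
Step 3 — Denominator: 1 + jωRC = 1 + j·211.7·11.4·7.88e-09 = 1 + j1.902e-05.
Step 4 — H = 1 - j1.902e-05.
Step 5 — Magnitude: |H| = 1 (-0.0 dB); phase: φ = -0.0°.

|H| = 1 (-0.0 dB), φ = -0.0°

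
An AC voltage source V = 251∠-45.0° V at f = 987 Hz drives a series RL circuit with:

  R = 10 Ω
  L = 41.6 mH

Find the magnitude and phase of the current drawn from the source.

Step 1 — Angular frequency: ω = 2π·f = 2π·987 = 6202 rad/s.
Step 2 — Component impedances:
  R: Z = R = 10 Ω
  L: Z = jωL = j·6202·0.0416 = 0 + j258 Ω
Step 3 — Series combination: Z_total = R + L = 10 + j258 Ω = 258.2∠87.8° Ω.
Step 4 — Source phasor: V = 251∠-45.0° V = 177.5 - j177.5 V.
Step 5 — Ohm's law: I = V / Z_total = (177.5 - j177.5) / (10 + j258) = -0.6603 - j0.7136 A.
Step 6 — Convert to polar: |I| = 0.9722 A, ∠I = -132.8°.

I = 0.9722∠-132.8° A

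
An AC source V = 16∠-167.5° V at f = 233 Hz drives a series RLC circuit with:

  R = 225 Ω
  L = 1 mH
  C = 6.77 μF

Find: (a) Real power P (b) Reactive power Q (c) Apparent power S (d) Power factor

Step 1 — Angular frequency: ω = 2π·f = 2π·233 = 1464 rad/s.
Step 2 — Component impedances:
  R: Z = R = 225 Ω
  L: Z = jωL = j·1464·0.001 = 0 + j1.464 Ω
  C: Z = 1/(jωC) = -j/(ω·C) = 0 - j100.9 Ω
Step 3 — Series combination: Z_total = R + L + C = 225 - j99.43 Ω = 246∠-23.8° Ω.
Step 4 — Source phasor: V = 16∠-167.5° V = -15.62 - j3.463 V.
Step 5 — Current: I = V / Z = -0.05239 - j0.03854 A = 0.06504∠-143.7° A.
Step 6 — Complex power: S = V·I* = 0.9519 - j0.4207 VA.
Step 7 — Real power: P = Re(S) = 0.9519 W.
Step 8 — Reactive power: Q = Im(S) = -0.4207 VAR.
Step 9 — Apparent power: |S| = 1.041 VA.
Step 10 — Power factor: PF = P/|S| = 0.9147 (leading).

(a) P = 0.9519 W  (b) Q = -0.4207 VAR  (c) S = 1.041 VA  (d) PF = 0.9147 (leading)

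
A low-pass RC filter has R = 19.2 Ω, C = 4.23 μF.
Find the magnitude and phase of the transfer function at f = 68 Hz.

Step 1 — Angular frequency: ω = 2π·68 = 427.3 rad/s.
Step 2 — Transfer function: H(jω) = 1/(1 + jωRC).
Step 3 — Denominator: 1 + jωRC = 1 + j·427.3·19.2·4.23e-06 = 1 + j0.0347.
Step 4 — H = 0.9988 - j0.03466.
Step 5 — Magnitude: |H| = 0.9994 (-0.0 dB); phase: φ = -2.0°.

|H| = 0.9994 (-0.0 dB), φ = -2.0°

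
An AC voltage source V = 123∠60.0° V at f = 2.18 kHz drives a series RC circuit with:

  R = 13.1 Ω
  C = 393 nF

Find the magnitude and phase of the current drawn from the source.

Step 1 — Angular frequency: ω = 2π·f = 2π·2180 = 1.37e+04 rad/s.
Step 2 — Component impedances:
  R: Z = R = 13.1 Ω
  C: Z = 1/(jωC) = -j/(ω·C) = 0 - j185.8 Ω
Step 3 — Series combination: Z_total = R + C = 13.1 - j185.8 Ω = 186.2∠-86.0° Ω.
Step 4 — Source phasor: V = 123∠60.0° V = 61.5 + j106.5 V.
Step 5 — Ohm's law: I = V / Z_total = (61.5 + j106.5) / (13.1 - j185.8) = -0.5473 + j0.3697 A.
Step 6 — Convert to polar: |I| = 0.6605 A, ∠I = 146.0°.

I = 0.6605∠146.0° A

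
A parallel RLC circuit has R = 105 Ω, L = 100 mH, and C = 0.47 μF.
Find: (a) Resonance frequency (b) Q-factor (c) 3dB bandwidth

Step 1 — Resonance: ω₀ = 1/√(LC) = 1/√(0.1·4.7e-07) = 4613 rad/s.
Step 2 — f₀ = ω₀/(2π) = 734.1 Hz.
Step 3 — Parallel Q: Q = R/(ω₀L) = 105/(4613·0.1) = 0.2276.
Step 4 — Bandwidth: Δω = ω₀/Q = 2.026e+04 rad/s; BW = Δω/(2π) = 3225 Hz.

(a) f₀ = 734.1 Hz  (b) Q = 0.2276  (c) BW = 3225 Hz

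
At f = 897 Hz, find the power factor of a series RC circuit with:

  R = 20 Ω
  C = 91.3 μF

Step 1 — Angular frequency: ω = 2π·f = 2π·897 = 5636 rad/s.
Step 2 — Component impedances:
  R: Z = R = 20 Ω
  C: Z = 1/(jωC) = -j/(ω·C) = 0 - j1.943 Ω
Step 3 — Series combination: Z_total = R + C = 20 - j1.943 Ω = 20.09∠-5.5° Ω.
Step 4 — Power factor: PF = cos(φ) = Re(Z)/|Z| = 20/20.094 = 0.9953.
Step 5 — Type: Im(Z) = -1.943 ⇒ leading (phase φ = -5.5°).

PF = 0.9953 (leading, φ = -5.5°)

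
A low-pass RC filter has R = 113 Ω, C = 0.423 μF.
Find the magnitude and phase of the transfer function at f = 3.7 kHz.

Step 1 — Angular frequency: ω = 2π·3700 = 2.325e+04 rad/s.
Step 2 — Transfer function: H(jω) = 1/(1 + jωRC).
Step 3 — Denominator: 1 + jωRC = 1 + j·2.325e+04·113·4.23e-07 = 1 + j1.111.
Step 4 — H = 0.4475 - j0.4972.
Step 5 — Magnitude: |H| = 0.6689 (-3.5 dB); phase: φ = -48.0°.

|H| = 0.6689 (-3.5 dB), φ = -48.0°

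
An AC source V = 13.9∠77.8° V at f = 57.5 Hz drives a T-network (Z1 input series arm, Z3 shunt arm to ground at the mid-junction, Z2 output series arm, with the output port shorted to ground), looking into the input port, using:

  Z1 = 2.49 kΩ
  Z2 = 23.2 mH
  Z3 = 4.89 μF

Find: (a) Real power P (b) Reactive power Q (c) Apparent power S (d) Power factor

Step 1 — Angular frequency: ω = 2π·f = 2π·57.5 = 361.3 rad/s.
Step 2 — Component impedances:
  Z1: Z = R = 2490 Ω
  Z2: Z = jωL = j·361.3·0.0232 = 0 + j8.382 Ω
  Z3: Z = 1/(jωC) = -j/(ω·C) = 0 - j566 Ω
Step 3 — With the output port shorted to ground, the output series arm Z2 runs from the junction to ground; the shunt arm Z3 also runs from the junction to ground. They appear in parallel: Z3 || Z2 = 0 + j8.508 Ω.
Step 4 — Series with input arm Z1: Z_in = Z1 + (Z3 || Z2) = 2490 + j8.508 Ω = 2490∠0.2° Ω.
Step 5 — Source phasor: V = 13.9∠77.8° V = 2.937 + j13.59 V.
Step 6 — Current: I = V / Z = 0.001198 + j0.005452 A = 0.005582∠77.6° A.
Step 7 — Complex power: S = V·I* = 0.07759 + j0.0002651 VA.
Step 8 — Real power: P = Re(S) = 0.07759 W.
Step 9 — Reactive power: Q = Im(S) = 0.0002651 VAR.
Step 10 — Apparent power: |S| = 0.07759 VA.
Step 11 — Power factor: PF = P/|S| = 1 (lagging).

(a) P = 0.07759 W  (b) Q = 0.0002651 VAR  (c) S = 0.07759 VA  (d) PF = 1 (lagging)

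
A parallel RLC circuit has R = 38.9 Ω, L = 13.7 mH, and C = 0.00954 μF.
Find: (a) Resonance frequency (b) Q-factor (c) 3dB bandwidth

Step 1 — Resonance: ω₀ = 1/√(LC) = 1/√(0.0137·9.54e-09) = 8.747e+04 rad/s.
Step 2 — f₀ = ω₀/(2π) = 1.392e+04 Hz.
Step 3 — Parallel Q: Q = R/(ω₀L) = 38.9/(8.747e+04·0.0137) = 0.03246.
Step 4 — Bandwidth: Δω = ω₀/Q = 2.695e+06 rad/s; BW = Δω/(2π) = 4.289e+05 Hz.

(a) f₀ = 1.392e+04 Hz  (b) Q = 0.03246  (c) BW = 4.289e+05 Hz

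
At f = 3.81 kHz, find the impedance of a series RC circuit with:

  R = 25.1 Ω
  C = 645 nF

Step 1 — Angular frequency: ω = 2π·f = 2π·3810 = 2.394e+04 rad/s.
Step 2 — Component impedances:
  R: Z = R = 25.1 Ω
  C: Z = 1/(jωC) = -j/(ω·C) = 0 - j64.76 Ω
Step 3 — Series combination: Z_total = R + C = 25.1 - j64.76 Ω = 69.46∠-68.8° Ω.

Z = 25.1 - j64.76 Ω = 69.46∠-68.8° Ω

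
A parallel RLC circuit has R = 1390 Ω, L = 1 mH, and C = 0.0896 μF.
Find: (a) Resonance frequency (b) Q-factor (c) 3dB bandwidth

Step 1 — Resonance: ω₀ = 1/√(LC) = 1/√(0.001·8.96e-08) = 1.056e+05 rad/s.
Step 2 — f₀ = ω₀/(2π) = 1.681e+04 Hz.
Step 3 — Parallel Q: Q = R/(ω₀L) = 1390/(1.056e+05·0.001) = 13.16.
Step 4 — Bandwidth: Δω = ω₀/Q = 8029 rad/s; BW = Δω/(2π) = 1278 Hz.

(a) f₀ = 1.681e+04 Hz  (b) Q = 13.16  (c) BW = 1278 Hz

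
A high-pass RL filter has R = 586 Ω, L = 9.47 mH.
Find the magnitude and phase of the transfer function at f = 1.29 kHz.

Step 1 — Angular frequency: ω = 2π·1290 = 8105 rad/s.
Step 2 — Transfer function: H(jω) = jωL/(R + jωL).
Step 3 — Numerator jωL = j·76.76; denominator R + jωL = 586 + j76.76.
Step 4 — H = 0.01687 + j0.1288.
Step 5 — Magnitude: |H| = 0.1299 (-17.7 dB); phase: φ = 82.5°.

|H| = 0.1299 (-17.7 dB), φ = 82.5°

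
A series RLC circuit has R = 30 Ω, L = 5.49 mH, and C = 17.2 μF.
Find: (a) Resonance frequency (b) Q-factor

Step 1 — Resonance condition Im(Z)=0 gives ω₀ = 1/√(LC).
Step 2 — ω₀ = 1/√(0.00549·1.72e-05) = 3254 rad/s.
Step 3 — f₀ = ω₀/(2π) = 517.9 Hz.
Step 4 — Series Q: Q = ω₀L/R = 3254·0.00549/30 = 0.5955.

(a) f₀ = 517.9 Hz  (b) Q = 0.5955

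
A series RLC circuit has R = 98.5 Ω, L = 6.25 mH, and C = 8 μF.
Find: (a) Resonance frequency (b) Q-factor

Step 1 — Resonance condition Im(Z)=0 gives ω₀ = 1/√(LC).
Step 2 — ω₀ = 1/√(0.00625·8e-06) = 4472 rad/s.
Step 3 — f₀ = ω₀/(2π) = 711.8 Hz.
Step 4 — Series Q: Q = ω₀L/R = 4472·0.00625/98.5 = 0.2838.

(a) f₀ = 711.8 Hz  (b) Q = 0.2838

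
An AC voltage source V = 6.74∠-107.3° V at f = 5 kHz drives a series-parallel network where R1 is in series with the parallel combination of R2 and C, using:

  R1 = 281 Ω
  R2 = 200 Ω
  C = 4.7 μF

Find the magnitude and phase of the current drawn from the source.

Step 1 — Angular frequency: ω = 2π·f = 2π·5000 = 3.142e+04 rad/s.
Step 2 — Component impedances:
  R1: Z = R = 281 Ω
  R2: Z = R = 200 Ω
  C: Z = 1/(jωC) = -j/(ω·C) = 0 - j6.773 Ω
Step 3 — Parallel branch: R2 || C = 1/(1/R2 + 1/C) = 0.2291 - j6.765 Ω.
Step 4 — Series with R1: Z_total = R1 + (R2 || C) = 281.2 - j6.765 Ω = 281.3∠-1.4° Ω.
Step 5 — Source phasor: V = 6.74∠-107.3° V = -2.004 - j6.435 V.
Step 6 — Ohm's law: I = V / Z_total = (-2.004 - j6.435) / (281.2 - j6.765) = -0.006573 - j0.02304 A.
Step 7 — Convert to polar: |I| = 0.02396 A, ∠I = -105.9°.

I = 0.02396∠-105.9° A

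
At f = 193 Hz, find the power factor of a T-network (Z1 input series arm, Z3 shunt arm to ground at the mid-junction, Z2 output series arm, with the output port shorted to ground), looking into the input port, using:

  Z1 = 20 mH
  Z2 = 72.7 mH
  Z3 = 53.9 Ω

Step 1 — Angular frequency: ω = 2π·f = 2π·193 = 1213 rad/s.
Step 2 — Component impedances:
  Z1: Z = jωL = j·1213·0.02 = 0 + j24.25 Ω
  Z2: Z = jωL = j·1213·0.0727 = 0 + j88.16 Ω
  Z3: Z = R = 53.9 Ω
Step 3 — With the output port shorted to ground, the output series arm Z2 runs from the junction to ground; the shunt arm Z3 also runs from the junction to ground. They appear in parallel: Z3 || Z2 = 39.23 + j23.99 Ω.
Step 4 — Series with input arm Z1: Z_in = Z1 + (Z3 || Z2) = 39.23 + j48.24 Ω = 62.18∠50.9° Ω.
Step 5 — Power factor: PF = cos(φ) = Re(Z)/|Z| = 39.234/62.181 = 0.631.
Step 6 — Type: Im(Z) = 48.24 ⇒ lagging (phase φ = 50.9°).

PF = 0.631 (lagging, φ = 50.9°)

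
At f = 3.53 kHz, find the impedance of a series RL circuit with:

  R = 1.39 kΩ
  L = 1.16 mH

Step 1 — Angular frequency: ω = 2π·f = 2π·3530 = 2.218e+04 rad/s.
Step 2 — Component impedances:
  R: Z = R = 1390 Ω
  L: Z = jωL = j·2.218e+04·0.00116 = 0 + j25.73 Ω
Step 3 — Series combination: Z_total = R + L = 1390 + j25.73 Ω = 1390∠1.1° Ω.

Z = 1390 + j25.73 Ω = 1390∠1.1° Ω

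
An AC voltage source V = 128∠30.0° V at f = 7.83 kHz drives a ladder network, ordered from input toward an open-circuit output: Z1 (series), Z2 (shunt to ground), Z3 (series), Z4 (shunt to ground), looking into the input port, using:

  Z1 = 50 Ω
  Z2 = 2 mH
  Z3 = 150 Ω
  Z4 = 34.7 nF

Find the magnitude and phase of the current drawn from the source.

Step 1 — Angular frequency: ω = 2π·f = 2π·7830 = 4.92e+04 rad/s.
Step 2 — Component impedances:
  Z1: Z = R = 50 Ω
  Z2: Z = jωL = j·4.92e+04·0.002 = 0 + j98.39 Ω
  Z3: Z = R = 150 Ω
  Z4: Z = 1/(jωC) = -j/(ω·C) = 0 - j585.8 Ω
Step 3 — Ladder network (open output): work backward from the far end, alternating series and parallel combinations. Z_in = 55.58 + j116.5 Ω = 129.1∠64.5° Ω.
Step 4 — Source phasor: V = 128∠30.0° V = 110.9 + j64 V.
Step 5 — Ohm's law: I = V / Z_total = (110.9 + j64) / (55.58 + j116.5) = 0.817 - j0.5615 A.
Step 6 — Convert to polar: |I| = 0.9913 A, ∠I = -34.5°.

I = 0.9913∠-34.5° A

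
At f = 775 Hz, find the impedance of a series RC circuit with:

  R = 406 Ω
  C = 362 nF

Step 1 — Angular frequency: ω = 2π·f = 2π·775 = 4869 rad/s.
Step 2 — Component impedances:
  R: Z = R = 406 Ω
  C: Z = 1/(jωC) = -j/(ω·C) = 0 - j567.3 Ω
Step 3 — Series combination: Z_total = R + C = 406 - j567.3 Ω = 697.6∠-54.4° Ω.

Z = 406 - j567.3 Ω = 697.6∠-54.4° Ω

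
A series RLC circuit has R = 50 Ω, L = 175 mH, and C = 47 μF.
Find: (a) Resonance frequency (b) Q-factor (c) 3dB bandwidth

Step 1 — Resonance condition Im(Z)=0 gives ω₀ = 1/√(LC).
Step 2 — ω₀ = 1/√(0.175·4.7e-05) = 348.7 rad/s.
Step 3 — f₀ = ω₀/(2π) = 55.49 Hz.
Step 4 — Series Q: Q = ω₀L/R = 348.7·0.175/50 = 1.22.
Step 5 — 3dB bandwidth: Δω = ω₀/Q = 285.7 rad/s; BW = Δω/(2π) = 45.47 Hz.

(a) f₀ = 55.49 Hz  (b) Q = 1.22  (c) BW = 45.47 Hz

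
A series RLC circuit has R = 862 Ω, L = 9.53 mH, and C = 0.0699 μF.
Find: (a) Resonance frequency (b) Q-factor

Step 1 — Resonance condition Im(Z)=0 gives ω₀ = 1/√(LC).
Step 2 — ω₀ = 1/√(0.00953·6.99e-08) = 3.874e+04 rad/s.
Step 3 — f₀ = ω₀/(2π) = 6166 Hz.
Step 4 — Series Q: Q = ω₀L/R = 3.874e+04·0.00953/862 = 0.4284.

(a) f₀ = 6166 Hz  (b) Q = 0.4284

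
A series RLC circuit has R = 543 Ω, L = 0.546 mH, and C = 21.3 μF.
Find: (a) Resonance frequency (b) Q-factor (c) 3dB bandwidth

Step 1 — Resonance: ω₀ = 1/√(LC) = 1/√(0.000546·2.13e-05) = 9273 rad/s.
Step 2 — f₀ = ω₀/(2π) = 1476 Hz.
Step 3 — Series Q: Q = ω₀L/R = 9273·0.000546/543 = 0.009324.
Step 4 — Bandwidth: Δω = ω₀/Q = 9.945e+05 rad/s; BW = Δω/(2π) = 1.583e+05 Hz.

(a) f₀ = 1476 Hz  (b) Q = 0.009324  (c) BW = 1.583e+05 Hz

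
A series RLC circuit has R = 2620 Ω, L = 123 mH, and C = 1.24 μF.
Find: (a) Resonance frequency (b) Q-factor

Step 1 — Resonance condition Im(Z)=0 gives ω₀ = 1/√(LC).
Step 2 — ω₀ = 1/√(0.123·1.24e-06) = 2561 rad/s.
Step 3 — f₀ = ω₀/(2π) = 407.5 Hz.
Step 4 — Series Q: Q = ω₀L/R = 2561·0.123/2620 = 0.1202.

(a) f₀ = 407.5 Hz  (b) Q = 0.1202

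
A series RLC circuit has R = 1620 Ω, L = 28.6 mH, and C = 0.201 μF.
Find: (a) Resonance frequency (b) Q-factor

Step 1 — Resonance condition Im(Z)=0 gives ω₀ = 1/√(LC).
Step 2 — ω₀ = 1/√(0.0286·2.01e-07) = 1.319e+04 rad/s.
Step 3 — f₀ = ω₀/(2π) = 2099 Hz.
Step 4 — Series Q: Q = ω₀L/R = 1.319e+04·0.0286/1620 = 0.2328.

(a) f₀ = 2099 Hz  (b) Q = 0.2328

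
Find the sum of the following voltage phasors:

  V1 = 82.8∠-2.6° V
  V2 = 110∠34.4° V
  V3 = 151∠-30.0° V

Step 1 — Convert each phasor to rectangular form:
  V1 = 82.8·(cos(-2.6°) + j·sin(-2.6°)) = 82.71 - j3.756 V
  V2 = 110·(cos(34.4°) + j·sin(34.4°)) = 90.76 + j62.15 V
  V3 = 151·(cos(-30.0°) + j·sin(-30.0°)) = 130.8 - j75.5 V
Step 2 — Sum components: V_total = 304.2 - j17.11 V.
Step 3 — Convert to polar: |V_total| = 304.7 V, ∠V_total = -3.2°.

V_total = 304.7∠-3.2° V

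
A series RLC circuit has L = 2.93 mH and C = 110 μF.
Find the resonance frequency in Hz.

Step 1 — Resonance condition Im(Z)=0 gives ω₀ = 1/√(LC).
Step 2 — ω₀ = 1/√(0.00293·0.00011) = 1761 rad/s.
Step 3 — f₀ = ω₀/(2π) = 280.3 Hz.

f₀ = 280.3 Hz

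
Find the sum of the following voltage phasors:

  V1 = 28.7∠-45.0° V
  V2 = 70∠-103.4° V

Step 1 — Convert each phasor to rectangular form:
  V1 = 28.7·(cos(-45.0°) + j·sin(-45.0°)) = 20.29 - j20.29 V
  V2 = 70·(cos(-103.4°) + j·sin(-103.4°)) = -16.22 - j68.09 V
Step 2 — Sum components: V_total = 4.072 - j88.39 V.
Step 3 — Convert to polar: |V_total| = 88.48 V, ∠V_total = -87.4°.

V_total = 88.48∠-87.4° V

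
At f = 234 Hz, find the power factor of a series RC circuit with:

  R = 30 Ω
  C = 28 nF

Step 1 — Angular frequency: ω = 2π·f = 2π·234 = 1470 rad/s.
Step 2 — Component impedances:
  R: Z = R = 30 Ω
  C: Z = 1/(jωC) = -j/(ω·C) = 0 - j2.429e+04 Ω
Step 3 — Series combination: Z_total = R + C = 30 - j2.429e+04 Ω = 2.429e+04∠-89.9° Ω.
Step 4 — Power factor: PF = cos(φ) = Re(Z)/|Z| = 30/2.429e+04 = 0.001235.
Step 5 — Type: Im(Z) = -2.429e+04 ⇒ leading (phase φ = -89.9°).

PF = 0.001235 (leading, φ = -89.9°)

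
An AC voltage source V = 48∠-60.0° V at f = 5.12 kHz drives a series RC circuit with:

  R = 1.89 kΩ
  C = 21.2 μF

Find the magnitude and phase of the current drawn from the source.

Step 1 — Angular frequency: ω = 2π·f = 2π·5120 = 3.217e+04 rad/s.
Step 2 — Component impedances:
  R: Z = R = 1890 Ω
  C: Z = 1/(jωC) = -j/(ω·C) = 0 - j1.466 Ω
Step 3 — Series combination: Z_total = R + C = 1890 - j1.466 Ω = 1890∠-0.0° Ω.
Step 4 — Source phasor: V = 48∠-60.0° V = 24 - j41.57 V.
Step 5 — Ohm's law: I = V / Z_total = (24 - j41.57) / (1890 - j1.466) = 0.01272 - j0.02198 A.
Step 6 — Convert to polar: |I| = 0.0254 A, ∠I = -60.0°.

I = 0.0254∠-60.0° A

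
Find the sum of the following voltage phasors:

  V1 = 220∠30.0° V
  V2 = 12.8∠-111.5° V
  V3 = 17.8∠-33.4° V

Step 1 — Convert each phasor to rectangular form:
  V1 = 220·(cos(30.0°) + j·sin(30.0°)) = 190.5 + j110 V
  V2 = 12.8·(cos(-111.5°) + j·sin(-111.5°)) = -4.691 - j11.91 V
  V3 = 17.8·(cos(-33.4°) + j·sin(-33.4°)) = 14.86 - j9.799 V
Step 2 — Sum components: V_total = 200.7 + j88.29 V.
Step 3 — Convert to polar: |V_total| = 219.3 V, ∠V_total = 23.7°.

V_total = 219.3∠23.7° V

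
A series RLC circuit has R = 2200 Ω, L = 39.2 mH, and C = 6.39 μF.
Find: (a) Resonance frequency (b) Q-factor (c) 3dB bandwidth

Step 1 — Resonance: ω₀ = 1/√(LC) = 1/√(0.0392·6.39e-06) = 1998 rad/s.
Step 2 — f₀ = ω₀/(2π) = 318 Hz.
Step 3 — Series Q: Q = ω₀L/R = 1998·0.0392/2200 = 0.0356.
Step 4 — Bandwidth: Δω = ω₀/Q = 5.612e+04 rad/s; BW = Δω/(2π) = 8932 Hz.

(a) f₀ = 318 Hz  (b) Q = 0.0356  (c) BW = 8932 Hz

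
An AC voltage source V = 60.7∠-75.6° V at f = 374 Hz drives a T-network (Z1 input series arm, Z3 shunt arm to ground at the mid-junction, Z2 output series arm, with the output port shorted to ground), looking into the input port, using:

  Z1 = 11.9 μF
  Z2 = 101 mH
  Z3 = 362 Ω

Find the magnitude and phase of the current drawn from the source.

Step 1 — Angular frequency: ω = 2π·f = 2π·374 = 2350 rad/s.
Step 2 — Component impedances:
  Z1: Z = 1/(jωC) = -j/(ω·C) = 0 - j35.76 Ω
  Z2: Z = jωL = j·2350·0.101 = 0 + j237.3 Ω
  Z3: Z = R = 362 Ω
Step 3 — With the output port shorted to ground, the output series arm Z2 runs from the junction to ground; the shunt arm Z3 also runs from the junction to ground. They appear in parallel: Z3 || Z2 = 108.8 + j166 Ω.
Step 4 — Series with input arm Z1: Z_in = Z1 + (Z3 || Z2) = 108.8 + j130.2 Ω = 169.7∠50.1° Ω.
Step 5 — Source phasor: V = 60.7∠-75.6° V = 15.1 - j58.79 V.
Step 6 — Ohm's law: I = V / Z_total = (15.1 - j58.79) / (108.8 + j130.2) = -0.2088 - j0.2904 A.
Step 7 — Convert to polar: |I| = 0.3577 A, ∠I = -125.7°.

I = 0.3577∠-125.7° A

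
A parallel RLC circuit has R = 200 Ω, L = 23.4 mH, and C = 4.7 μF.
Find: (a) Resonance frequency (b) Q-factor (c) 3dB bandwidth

Step 1 — Resonance: ω₀ = 1/√(LC) = 1/√(0.0234·4.7e-06) = 3015 rad/s.
Step 2 — f₀ = ω₀/(2π) = 479.9 Hz.
Step 3 — Parallel Q: Q = R/(ω₀L) = 200/(3015·0.0234) = 2.834.
Step 4 — Bandwidth: Δω = ω₀/Q = 1064 rad/s; BW = Δω/(2π) = 169.3 Hz.

(a) f₀ = 479.9 Hz  (b) Q = 2.834  (c) BW = 169.3 Hz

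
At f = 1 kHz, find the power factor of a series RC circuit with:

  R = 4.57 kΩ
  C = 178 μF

Step 1 — Angular frequency: ω = 2π·f = 2π·1000 = 6283 rad/s.
Step 2 — Component impedances:
  R: Z = R = 4570 Ω
  C: Z = 1/(jωC) = -j/(ω·C) = 0 - j0.8941 Ω
Step 3 — Series combination: Z_total = R + C = 4570 - j0.8941 Ω = 4570∠-0.0° Ω.
Step 4 — Power factor: PF = cos(φ) = Re(Z)/|Z| = 4570/4570 = 1.
Step 5 — Type: Im(Z) = -0.8941 ⇒ leading (phase φ = -0.0°).

PF = 1 (leading, φ = -0.0°)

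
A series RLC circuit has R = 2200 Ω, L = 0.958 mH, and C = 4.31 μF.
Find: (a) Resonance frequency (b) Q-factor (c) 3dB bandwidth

Step 1 — Resonance: ω₀ = 1/√(LC) = 1/√(0.000958·4.31e-06) = 1.556e+04 rad/s.
Step 2 — f₀ = ω₀/(2π) = 2477 Hz.
Step 3 — Series Q: Q = ω₀L/R = 1.556e+04·0.000958/2200 = 0.006777.
Step 4 — Bandwidth: Δω = ω₀/Q = 2.296e+06 rad/s; BW = Δω/(2π) = 3.655e+05 Hz.

(a) f₀ = 2477 Hz  (b) Q = 0.006777  (c) BW = 3.655e+05 Hz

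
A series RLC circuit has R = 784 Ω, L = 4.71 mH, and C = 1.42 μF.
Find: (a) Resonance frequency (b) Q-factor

Step 1 — Resonance condition Im(Z)=0 gives ω₀ = 1/√(LC).
Step 2 — ω₀ = 1/√(0.00471·1.42e-06) = 1.223e+04 rad/s.
Step 3 — f₀ = ω₀/(2π) = 1946 Hz.
Step 4 — Series Q: Q = ω₀L/R = 1.223e+04·0.00471/784 = 0.07346.

(a) f₀ = 1946 Hz  (b) Q = 0.07346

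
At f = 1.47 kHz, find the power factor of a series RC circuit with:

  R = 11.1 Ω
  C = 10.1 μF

Step 1 — Angular frequency: ω = 2π·f = 2π·1470 = 9236 rad/s.
Step 2 — Component impedances:
  R: Z = R = 11.1 Ω
  C: Z = 1/(jωC) = -j/(ω·C) = 0 - j10.72 Ω
Step 3 — Series combination: Z_total = R + C = 11.1 - j10.72 Ω = 15.43∠-44.0° Ω.
Step 4 — Power factor: PF = cos(φ) = Re(Z)/|Z| = 11.1/15.431 = 0.7193.
Step 5 — Type: Im(Z) = -10.72 ⇒ leading (phase φ = -44.0°).

PF = 0.7193 (leading, φ = -44.0°)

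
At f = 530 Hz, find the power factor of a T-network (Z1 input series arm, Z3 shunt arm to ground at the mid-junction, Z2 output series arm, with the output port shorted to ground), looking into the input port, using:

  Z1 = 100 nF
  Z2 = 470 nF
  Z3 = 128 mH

Step 1 — Angular frequency: ω = 2π·f = 2π·530 = 3330 rad/s.
Step 2 — Component impedances:
  Z1: Z = 1/(jωC) = -j/(ω·C) = 0 - j3003 Ω
  Z2: Z = 1/(jωC) = -j/(ω·C) = 0 - j638.9 Ω
  Z3: Z = jωL = j·3330·0.128 = 0 + j426.3 Ω
Step 3 — With the output port shorted to ground, the output series arm Z2 runs from the junction to ground; the shunt arm Z3 also runs from the junction to ground. They appear in parallel: Z3 || Z2 = 0 + j1281 Ω.
Step 4 — Series with input arm Z1: Z_in = Z1 + (Z3 || Z2) = 0 - j1722 Ω = 1722∠-90.0° Ω.
Step 5 — Power factor: PF = cos(φ) = Re(Z)/|Z| = 0/1722 = 0.
Step 6 — Type: Im(Z) = -1722 ⇒ leading (phase φ = -90.0°).

PF = 0 (leading, φ = -90.0°)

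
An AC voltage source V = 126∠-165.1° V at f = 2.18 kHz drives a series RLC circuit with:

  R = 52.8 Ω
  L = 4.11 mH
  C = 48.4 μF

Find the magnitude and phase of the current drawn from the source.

Step 1 — Angular frequency: ω = 2π·f = 2π·2180 = 1.37e+04 rad/s.
Step 2 — Component impedances:
  R: Z = R = 52.8 Ω
  L: Z = jωL = j·1.37e+04·0.00411 = 0 + j56.3 Ω
  C: Z = 1/(jωC) = -j/(ω·C) = 0 - j1.508 Ω
Step 3 — Series combination: Z_total = R + L + C = 52.8 + j54.79 Ω = 76.09∠46.1° Ω.
Step 4 — Source phasor: V = 126∠-165.1° V = -121.8 - j32.4 V.
Step 5 — Ohm's law: I = V / Z_total = (-121.8 - j32.4) / (52.8 + j54.79) = -1.417 + j0.8568 A.
Step 6 — Convert to polar: |I| = 1.656 A, ∠I = 148.8°.

I = 1.656∠148.8° A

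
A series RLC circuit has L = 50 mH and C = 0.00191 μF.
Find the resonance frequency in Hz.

Step 1 — Resonance condition Im(Z)=0 gives ω₀ = 1/√(LC).
Step 2 — ω₀ = 1/√(0.05·1.91e-09) = 1.023e+05 rad/s.
Step 3 — f₀ = ω₀/(2π) = 1.629e+04 Hz.

f₀ = 1.629e+04 Hz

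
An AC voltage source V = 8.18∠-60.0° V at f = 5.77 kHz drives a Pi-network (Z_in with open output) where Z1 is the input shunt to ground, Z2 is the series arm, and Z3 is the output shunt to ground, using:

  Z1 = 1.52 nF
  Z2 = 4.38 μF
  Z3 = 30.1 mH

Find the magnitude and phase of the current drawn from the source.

Step 1 — Angular frequency: ω = 2π·f = 2π·5770 = 3.625e+04 rad/s.
Step 2 — Component impedances:
  Z1: Z = 1/(jωC) = -j/(ω·C) = 0 - j1.815e+04 Ω
  Z2: Z = 1/(jωC) = -j/(ω·C) = 0 - j6.298 Ω
  Z3: Z = jωL = j·3.625e+04·0.0301 = 0 + j1091 Ω
Step 3 — With open output, the series arm Z2 and the output shunt Z3 appear in series to ground: Z2 + Z3 = 0 + j1085 Ω.
Step 4 — Parallel with input shunt Z1: Z_in = Z1 || (Z2 + Z3) = 0 + j1154 Ω = 1154∠90.0° Ω.
Step 5 — Source phasor: V = 8.18∠-60.0° V = 4.09 - j7.084 V.
Step 6 — Ohm's law: I = V / Z_total = (4.09 - j7.084) / (0 + j1154) = -0.006139 - j0.003544 A.
Step 7 — Convert to polar: |I| = 0.007089 A, ∠I = -150.0°.

I = 0.007089∠-150.0° A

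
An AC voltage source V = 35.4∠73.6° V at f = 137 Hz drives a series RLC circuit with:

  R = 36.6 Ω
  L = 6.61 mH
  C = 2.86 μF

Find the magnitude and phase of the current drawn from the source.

Step 1 — Angular frequency: ω = 2π·f = 2π·137 = 860.8 rad/s.
Step 2 — Component impedances:
  R: Z = R = 36.6 Ω
  L: Z = jωL = j·860.8·0.00661 = 0 + j5.69 Ω
  C: Z = 1/(jωC) = -j/(ω·C) = 0 - j406.2 Ω
Step 3 — Series combination: Z_total = R + L + C = 36.6 - j400.5 Ω = 402.2∠-84.8° Ω.
Step 4 — Source phasor: V = 35.4∠73.6° V = 9.995 + j33.96 V.
Step 5 — Ohm's law: I = V / Z_total = (9.995 + j33.96) / (36.6 - j400.5) = -0.08183 + j0.03243 A.
Step 6 — Convert to polar: |I| = 0.08802 A, ∠I = 158.4°.

I = 0.08802∠158.4° A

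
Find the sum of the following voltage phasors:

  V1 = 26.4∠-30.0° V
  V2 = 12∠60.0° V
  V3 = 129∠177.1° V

Step 1 — Convert each phasor to rectangular form:
  V1 = 26.4·(cos(-30.0°) + j·sin(-30.0°)) = 22.86 - j13.2 V
  V2 = 12·(cos(60.0°) + j·sin(60.0°)) = 6 + j10.39 V
  V3 = 129·(cos(177.1°) + j·sin(177.1°)) = -128.8 + j6.526 V
Step 2 — Sum components: V_total = -99.97 + j3.719 V.
Step 3 — Convert to polar: |V_total| = 100 V, ∠V_total = 177.9°.

V_total = 100∠177.9° V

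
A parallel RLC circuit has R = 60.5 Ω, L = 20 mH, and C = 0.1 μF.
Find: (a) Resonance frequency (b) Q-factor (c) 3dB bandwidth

Step 1 — Resonance: ω₀ = 1/√(LC) = 1/√(0.02·1e-07) = 2.236e+04 rad/s.
Step 2 — f₀ = ω₀/(2π) = 3559 Hz.
Step 3 — Parallel Q: Q = R/(ω₀L) = 60.5/(2.236e+04·0.02) = 0.1353.
Step 4 — Bandwidth: Δω = ω₀/Q = 1.653e+05 rad/s; BW = Δω/(2π) = 2.631e+04 Hz.

(a) f₀ = 3559 Hz  (b) Q = 0.1353  (c) BW = 2.631e+04 Hz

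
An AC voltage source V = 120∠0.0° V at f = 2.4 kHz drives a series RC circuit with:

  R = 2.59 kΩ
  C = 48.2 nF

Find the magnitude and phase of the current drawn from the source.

Step 1 — Angular frequency: ω = 2π·f = 2π·2400 = 1.508e+04 rad/s.
Step 2 — Component impedances:
  R: Z = R = 2590 Ω
  C: Z = 1/(jωC) = -j/(ω·C) = 0 - j1376 Ω
Step 3 — Series combination: Z_total = R + C = 2590 - j1376 Ω = 2933∠-28.0° Ω.
Step 4 — Source phasor: V = 120∠0.0° V = 120 V.
Step 5 — Ohm's law: I = V / Z_total = (120) / (2590 - j1376) = 0.03614 + j0.0192 A.
Step 6 — Convert to polar: |I| = 0.04092 A, ∠I = 28.0°.

I = 0.04092∠28.0° A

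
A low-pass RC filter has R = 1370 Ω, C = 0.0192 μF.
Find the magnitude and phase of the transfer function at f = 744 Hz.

Step 1 — Angular frequency: ω = 2π·744 = 4675 rad/s.
Step 2 — Transfer function: H(jω) = 1/(1 + jωRC).
Step 3 — Denominator: 1 + jωRC = 1 + j·4675·1370·1.92e-08 = 1 + j0.123.
Step 4 — H = 0.9851 - j0.1211.
Step 5 — Magnitude: |H| = 0.9925 (-0.1 dB); phase: φ = -7.0°.

|H| = 0.9925 (-0.1 dB), φ = -7.0°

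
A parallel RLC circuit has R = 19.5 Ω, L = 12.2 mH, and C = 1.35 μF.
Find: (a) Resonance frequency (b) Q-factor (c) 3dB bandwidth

Step 1 — Resonance: ω₀ = 1/√(LC) = 1/√(0.0122·1.35e-06) = 7792 rad/s.
Step 2 — f₀ = ω₀/(2π) = 1240 Hz.
Step 3 — Parallel Q: Q = R/(ω₀L) = 19.5/(7792·0.0122) = 0.2051.
Step 4 — Bandwidth: Δω = ω₀/Q = 3.799e+04 rad/s; BW = Δω/(2π) = 6046 Hz.

(a) f₀ = 1240 Hz  (b) Q = 0.2051  (c) BW = 6046 Hz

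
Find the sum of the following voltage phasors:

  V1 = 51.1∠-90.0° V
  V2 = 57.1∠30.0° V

Step 1 — Convert each phasor to rectangular form:
  V1 = 51.1·(cos(-90.0°) + j·sin(-90.0°)) = 0 - j51.1 V
  V2 = 57.1·(cos(30.0°) + j·sin(30.0°)) = 49.45 + j28.55 V
Step 2 — Sum components: V_total = 49.45 - j22.55 V.
Step 3 — Convert to polar: |V_total| = 54.35 V, ∠V_total = -24.5°.

V_total = 54.35∠-24.5° V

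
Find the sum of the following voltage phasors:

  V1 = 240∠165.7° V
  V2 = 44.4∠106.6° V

Step 1 — Convert each phasor to rectangular form:
  V1 = 240·(cos(165.7°) + j·sin(165.7°)) = -232.6 + j59.28 V
  V2 = 44.4·(cos(106.6°) + j·sin(106.6°)) = -12.68 + j42.55 V
Step 2 — Sum components: V_total = -245.2 + j101.8 V.
Step 3 — Convert to polar: |V_total| = 265.5 V, ∠V_total = 157.5°.

V_total = 265.5∠157.5° V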